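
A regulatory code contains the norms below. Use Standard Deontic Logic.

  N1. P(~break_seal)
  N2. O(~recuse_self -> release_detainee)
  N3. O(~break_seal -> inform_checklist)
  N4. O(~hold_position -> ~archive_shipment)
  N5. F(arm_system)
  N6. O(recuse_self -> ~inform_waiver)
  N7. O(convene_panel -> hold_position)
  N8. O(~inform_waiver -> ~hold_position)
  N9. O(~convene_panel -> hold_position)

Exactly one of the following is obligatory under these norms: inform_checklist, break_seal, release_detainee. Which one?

Premises 9 and 7 cover both cases: O(~convene_panel -> hold_position) and O(convene_panel -> hold_position). Since ~convene_panel ∨ convene_panel is a tautology, O(hold_position) follows.
Premise 8 is O(~inform_waiver -> ~hold_position); contrapositively O(hold_position -> inform_waiver). Since O(hold_position) holds, K gives O(inform_waiver).
The contrapositive of premise 6 (O(recuse_self -> ~inform_waiver)) is O(inform_waiver -> ~recuse_self), and O(inform_waiver) is already established, so O(~recuse_self).
Premise 2 is O(~recuse_self -> release_detainee); since O(~recuse_self), deontic closure gives O(release_detainee).
So O(release_detainee) holds — release_detainee is obligatory. None of the other listed options is made obligatory by any chain of premises.

release_detainee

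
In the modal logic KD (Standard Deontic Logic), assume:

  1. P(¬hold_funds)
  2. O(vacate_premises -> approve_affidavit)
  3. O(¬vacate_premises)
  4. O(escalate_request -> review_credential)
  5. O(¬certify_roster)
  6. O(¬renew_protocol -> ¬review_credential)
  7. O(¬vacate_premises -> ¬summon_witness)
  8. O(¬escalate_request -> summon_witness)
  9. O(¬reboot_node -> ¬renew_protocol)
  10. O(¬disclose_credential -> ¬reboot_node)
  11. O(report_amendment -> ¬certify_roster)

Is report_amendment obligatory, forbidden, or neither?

Premise 11 is O(report_amendment -> ¬certify_roster); even if O(¬certify_roster) held, inferring O(report_amendment) would be affirming the consequent — invalid.
No premise or chain of K-axiom applications forces O(report_amendment), and none forces O(¬report_amendment). So report_amendment is neither obligatory nor forbidden under these norms.

Neither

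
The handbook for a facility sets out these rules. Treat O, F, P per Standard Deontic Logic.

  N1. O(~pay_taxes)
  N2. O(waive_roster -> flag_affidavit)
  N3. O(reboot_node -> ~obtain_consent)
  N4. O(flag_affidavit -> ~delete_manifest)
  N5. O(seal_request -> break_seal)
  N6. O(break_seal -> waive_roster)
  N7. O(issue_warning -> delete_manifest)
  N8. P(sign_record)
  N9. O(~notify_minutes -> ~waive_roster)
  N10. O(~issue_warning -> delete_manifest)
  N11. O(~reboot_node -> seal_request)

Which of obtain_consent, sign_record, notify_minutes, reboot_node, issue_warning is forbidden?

obtain_consent

By case analysis on issue_warning: premise 7 gives O(issue_warning -> delete_manifest) and premise 10 gives O(~issue_warning -> delete_manifest), so O(delete_manifest) either way.
Premise 4 is O(flag_affidavit -> ~delete_manifest); contrapositively O(delete_manifest -> ~flag_affidavit). Since O(delete_manifest) holds, K gives O(~flag_affidavit).
Premise 2, O(waive_roster -> flag_affidavit), contraposes to O(~flag_affidavit -> ~waive_roster); with O(~flag_affidavit) we get O(~waive_roster).
Premise 6, O(break_seal -> waive_roster), contraposes to O(~waive_roster -> ~break_seal); with O(~waive_roster) we get O(~break_seal).
Premise 5 is O(seal_request -> break_seal); contrapositively O(~break_seal -> ~seal_request). Since O(~break_seal) holds, K gives O(~seal_request).
The contrapositive of premise 11 (O(~reboot_node -> seal_request)) is O(~seal_request -> reboot_node), and O(~seal_request) is already established, so O(reboot_node).
Applying K to premise 3 (O(reboot_node -> ~obtain_consent)) and O(reboot_node) yields O(~obtain_consent).
So O(~obtain_consent) holds, i.e. obtain_consent is forbidden. None of the other listed options is forbidden under the premises.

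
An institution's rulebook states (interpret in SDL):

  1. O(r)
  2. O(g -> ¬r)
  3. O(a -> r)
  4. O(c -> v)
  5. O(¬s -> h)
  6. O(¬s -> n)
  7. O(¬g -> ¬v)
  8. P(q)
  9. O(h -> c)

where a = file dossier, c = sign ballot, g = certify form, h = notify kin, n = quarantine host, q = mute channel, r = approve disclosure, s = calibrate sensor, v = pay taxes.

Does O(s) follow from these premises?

From premise 1 we have O(r).
The contrapositive of premise 2 (O(g -> ¬r)) is O(r -> ¬g), and O(r) is already established, so O(¬g).
Premise 7 is O(¬g -> ¬v); since O(¬g), deontic closure gives O(¬v).
Premise 4 is O(c -> v); contrapositively O(¬v -> ¬c). Since O(¬v) holds, K gives O(¬c).
Premise 9, O(h -> c), contraposes to O(¬c -> ¬h); with O(¬c) we get O(¬h).
Premise 5 is O(¬s -> h); contrapositively O(¬h -> s). Since O(¬h) holds, K gives O(s).
Premises 3, 6, 8 do not contribute to this derivation.
So O(s) follows.

Yes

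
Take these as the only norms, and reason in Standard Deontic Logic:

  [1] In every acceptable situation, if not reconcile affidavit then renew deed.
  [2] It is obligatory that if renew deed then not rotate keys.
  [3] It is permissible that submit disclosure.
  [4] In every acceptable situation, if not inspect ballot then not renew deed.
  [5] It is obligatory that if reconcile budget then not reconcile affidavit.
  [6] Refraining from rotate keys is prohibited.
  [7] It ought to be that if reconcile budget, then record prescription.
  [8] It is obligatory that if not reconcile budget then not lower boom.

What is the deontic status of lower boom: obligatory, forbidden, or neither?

F(¬rotate_keys) at premise 6 means O(rotate_keys).
The contrapositive of premise 2 (O(renew_deed → ¬rotate_keys)) is O(rotate_keys → ¬renew_deed), and O(rotate_keys) is already established, so O(¬renew_deed).
Premise 1 is O(¬reconcile_affidavit → renew_deed); contrapositively O(¬renew_deed → reconcile_affidavit). Since O(¬renew_deed) holds, K gives O(reconcile_affidavit).
Premise 5 is O(reconcile_budget → ¬reconcile_affidavit); contrapositively O(reconcile_affidavit → ¬reconcile_budget). Since O(reconcile_affidavit) holds, K gives O(¬reconcile_budget).
Premise 8 is O(¬reconcile_budget → ¬lower_boom); since O(¬reconcile_budget), deontic closure gives O(¬lower_boom).
Premises 3, 4, 7 do not contribute to this derivation.
Thus O(¬lower_boom), which is F(lower_boom): lower_boom is forbidden.

Forbidden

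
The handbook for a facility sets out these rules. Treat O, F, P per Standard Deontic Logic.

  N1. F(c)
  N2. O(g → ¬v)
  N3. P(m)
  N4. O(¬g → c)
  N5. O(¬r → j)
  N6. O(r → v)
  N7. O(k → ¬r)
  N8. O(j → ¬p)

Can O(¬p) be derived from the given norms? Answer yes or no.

Yes

Premise 1, F(c), is equivalent to O(¬c).
The contrapositive of premise 4 (O(¬g → c)) is O(¬c → g), and O(¬c) is already established, so O(g).
From O(g) and premise 2, O(g → ¬v), we obtain O(¬v).
Premise 6, O(r → v), contraposes to O(¬v → ¬r); with O(¬v) we get O(¬r).
Premise 5 is O(¬r → j); since O(¬r), deontic closure gives O(j).
Premise 8 is O(j → ¬p); since O(j), deontic closure gives O(¬p).
Premises 3, 7 do not contribute to this derivation.
So O(¬p) follows.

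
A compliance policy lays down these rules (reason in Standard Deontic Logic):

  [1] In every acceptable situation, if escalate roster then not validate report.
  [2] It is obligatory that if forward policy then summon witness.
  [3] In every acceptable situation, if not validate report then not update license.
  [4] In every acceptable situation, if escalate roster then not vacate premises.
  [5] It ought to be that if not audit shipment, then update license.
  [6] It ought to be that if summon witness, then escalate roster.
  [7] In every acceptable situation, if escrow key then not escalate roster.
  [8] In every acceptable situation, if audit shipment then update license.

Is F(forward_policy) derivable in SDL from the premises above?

Premises 8 and 5 cover both cases: O(audit_shipment → update_license) and O(¬audit_shipment → update_license). Since audit_shipment ∨ ¬audit_shipment is a tautology, O(update_license) follows.
Premise 3, O(¬validate_report → ¬update_license), contraposes to O(update_license → validate_report); with O(update_license) we get O(validate_report).
The contrapositive of premise 1 (O(escalate_roster → ¬validate_report)) is O(validate_report → ¬escalate_roster), and O(validate_report) is already established, so O(¬escalate_roster).
The contrapositive of premise 6 (O(summon_witness → escalate_roster)) is O(¬escalate_roster → ¬summon_witness), and O(¬escalate_roster) is already established, so O(¬summon_witness).
Premise 2 is O(forward_policy → summon_witness); contrapositively O(¬summon_witness → ¬forward_policy). Since O(¬summon_witness) holds, K gives O(¬forward_policy).
Premises 4, 7 do not contribute to this derivation.
So O(¬forward_policy) holds, i.e. F(forward_policy). The claim follows.

Yes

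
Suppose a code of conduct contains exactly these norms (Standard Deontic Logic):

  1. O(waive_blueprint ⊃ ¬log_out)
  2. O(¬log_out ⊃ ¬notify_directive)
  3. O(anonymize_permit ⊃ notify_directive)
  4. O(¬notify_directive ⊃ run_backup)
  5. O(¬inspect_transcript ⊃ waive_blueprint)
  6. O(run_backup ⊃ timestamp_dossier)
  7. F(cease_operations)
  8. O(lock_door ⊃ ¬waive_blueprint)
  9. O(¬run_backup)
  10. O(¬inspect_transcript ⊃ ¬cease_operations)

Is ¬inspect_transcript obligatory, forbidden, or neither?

Premise 9 states O(¬run_backup) outright.
Premise 4, O(¬notify_directive ⊃ run_backup), contraposes to O(¬run_backup ⊃ notify_directive); with O(¬run_backup) we get O(notify_directive).
The contrapositive of premise 2 (O(¬log_out ⊃ ¬notify_directive)) is O(notify_directive ⊃ log_out), and O(notify_directive) is already established, so O(log_out).
Premise 1 is O(waive_blueprint ⊃ ¬log_out); contrapositively O(log_out ⊃ ¬waive_blueprint). Since O(log_out) holds, K gives O(¬waive_blueprint).
Premise 5, O(¬inspect_transcript ⊃ waive_blueprint), contraposes to O(¬waive_blueprint ⊃ inspect_transcript); with O(¬waive_blueprint) we get O(inspect_transcript).
Premises 3, 6, 7, 8, 10 do not contribute to this derivation.
Thus O(inspect_transcript), which is F(¬inspect_transcript): ¬inspect_transcript is forbidden.

Forbidden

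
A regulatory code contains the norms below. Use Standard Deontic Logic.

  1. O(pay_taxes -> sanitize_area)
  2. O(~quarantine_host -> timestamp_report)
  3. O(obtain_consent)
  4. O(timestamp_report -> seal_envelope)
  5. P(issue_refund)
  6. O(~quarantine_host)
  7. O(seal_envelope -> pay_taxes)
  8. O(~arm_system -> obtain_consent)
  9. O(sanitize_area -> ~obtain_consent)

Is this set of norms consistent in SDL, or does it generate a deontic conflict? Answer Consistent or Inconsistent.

Premise 3 gives O(obtain_consent).
The contrapositive of premise 9 (O(sanitize_area -> ~obtain_consent)) is O(obtain_consent -> ~sanitize_area), and O(obtain_consent) is already established, so O(~sanitize_area).
Premise 1 is O(pay_taxes -> sanitize_area); contrapositively O(~sanitize_area -> ~pay_taxes). Since O(~sanitize_area) holds, K gives O(~pay_taxes).
The contrapositive of premise 7 (O(seal_envelope -> pay_taxes)) is O(~pay_taxes -> ~seal_envelope), and O(~pay_taxes) is already established, so O(~seal_envelope).
Premise 4, O(timestamp_report -> seal_envelope), contraposes to O(~seal_envelope -> ~timestamp_report); with O(~seal_envelope) we get O(~timestamp_report).
Premise 2 is O(~quarantine_host -> timestamp_report); contrapositively O(~timestamp_report -> quarantine_host). Since O(~timestamp_report) holds, K gives O(quarantine_host).
However, premise 6 gives O(~quarantine_host).
We now have both O(quarantine_host) and O(~quarantine_host) — quarantine_host is simultaneously obligatory and forbidden, violating the D-axiom.

Inconsistent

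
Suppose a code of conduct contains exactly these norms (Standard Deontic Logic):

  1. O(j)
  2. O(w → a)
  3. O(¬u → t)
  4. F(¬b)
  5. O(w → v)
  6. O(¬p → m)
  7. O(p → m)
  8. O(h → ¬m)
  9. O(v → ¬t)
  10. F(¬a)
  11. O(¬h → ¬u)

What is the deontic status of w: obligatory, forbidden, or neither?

Forbidden

Premises 6 and 7 cover both cases: O(¬p → m) and O(p → m). Since ¬p ∨ p is a tautology, O(m) follows.
Premise 8, O(h → ¬m), contraposes to O(m → ¬h); with O(m) we get O(¬h).
From O(¬h) and premise 11, O(¬h → ¬u), we obtain O(¬u).
Applying K to premise 3 (O(¬u → t)) and O(¬u) yields O(t).
Premise 9, O(v → ¬t), contraposes to O(t → ¬v); with O(t) we get O(¬v).
Premise 5 is O(w → v); contrapositively O(¬v → ¬w). Since O(¬v) holds, K gives O(¬w).
Premises 1, 2, 4, 10 do not contribute to this derivation.
Thus O(¬w), which is F(w): w is forbidden.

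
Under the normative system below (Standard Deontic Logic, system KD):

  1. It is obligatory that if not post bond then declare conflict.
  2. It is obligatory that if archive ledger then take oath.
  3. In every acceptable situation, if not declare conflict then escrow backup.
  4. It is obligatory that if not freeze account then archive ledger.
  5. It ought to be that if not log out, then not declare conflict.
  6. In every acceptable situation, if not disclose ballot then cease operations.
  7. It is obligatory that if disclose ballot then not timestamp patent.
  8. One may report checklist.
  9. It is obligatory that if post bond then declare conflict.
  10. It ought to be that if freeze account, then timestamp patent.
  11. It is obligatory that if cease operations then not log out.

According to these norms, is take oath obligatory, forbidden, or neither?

Obligatory

By case analysis on post_bond: premise 9 gives O(post_bond → declare_conflict) and premise 1 gives O(¬post_bond → declare_conflict), so O(declare_conflict) either way.
Premise 5, O(¬log_out → ¬declare_conflict), contraposes to O(declare_conflict → log_out); with O(declare_conflict) we get O(log_out).
The contrapositive of premise 11 (O(cease_operations → ¬log_out)) is O(log_out → ¬cease_operations), and O(log_out) is already established, so O(¬cease_operations).
The contrapositive of premise 6 (O(¬disclose_ballot → cease_operations)) is O(¬cease_operations → disclose_ballot), and O(¬cease_operations) is already established, so O(disclose_ballot).
From O(disclose_ballot) and premise 7, O(disclose_ballot → ¬timestamp_patent), we obtain O(¬timestamp_patent).
The contrapositive of premise 10 (O(freeze_account → timestamp_patent)) is O(¬timestamp_patent → ¬freeze_account), and O(¬timestamp_patent) is already established, so O(¬freeze_account).
With premise 4, O(¬freeze_account → archive_ledger), the K-axiom yields O(archive_ledger).
Premise 2 is O(archive_ledger → take_oath); since O(archive_ledger), deontic closure gives O(take_oath).
Premises 3, 8 do not contribute to this derivation.
Hence take_oath is obligatory.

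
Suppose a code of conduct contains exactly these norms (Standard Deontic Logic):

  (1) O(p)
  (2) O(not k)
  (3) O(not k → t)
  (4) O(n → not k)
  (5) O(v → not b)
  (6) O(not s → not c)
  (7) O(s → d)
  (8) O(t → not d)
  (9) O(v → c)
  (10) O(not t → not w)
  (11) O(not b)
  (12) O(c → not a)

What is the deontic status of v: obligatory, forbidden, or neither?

Premise 2 states O(not k) outright.
Premise 3 is O(not k → t); since O(not k), deontic closure gives O(t).
Premise 8 is O(t → not d); since O(t), deontic closure gives O(not d).
Premise 7 is O(s → d); contrapositively O(not d → not s). Since O(not d) holds, K gives O(not s).
With premise 6, O(not s → not c), the K-axiom yields O(not c).
The contrapositive of premise 9 (O(v → c)) is O(not c → not v), and O(not c) is already established, so O(not v).
Premises 1, 4, 5, 10, 11, 12 do not contribute to this derivation.
Thus O(not v), which is F(v): v is forbidden.

Forbidden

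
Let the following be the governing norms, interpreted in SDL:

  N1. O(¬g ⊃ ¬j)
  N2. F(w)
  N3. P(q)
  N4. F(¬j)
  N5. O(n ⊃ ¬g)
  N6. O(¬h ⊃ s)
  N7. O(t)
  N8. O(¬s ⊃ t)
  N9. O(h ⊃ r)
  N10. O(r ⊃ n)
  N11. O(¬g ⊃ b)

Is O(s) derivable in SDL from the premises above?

F(¬j) at premise 4 means O(j).
The contrapositive of premise 1 (O(¬g ⊃ ¬j)) is O(j ⊃ g), and O(j) is already established, so O(g).
Premise 5 is O(n ⊃ ¬g); contrapositively O(g ⊃ ¬n). Since O(g) holds, K gives O(¬n).
The contrapositive of premise 10 (O(r ⊃ n)) is O(¬n ⊃ ¬r), and O(¬n) is already established, so O(¬r).
Premise 9 is O(h ⊃ r); contrapositively O(¬r ⊃ ¬h). Since O(¬r) holds, K gives O(¬h).
Applying K to premise 6 (O(¬h ⊃ s)) and O(¬h) yields O(s).
Premises 2, 3, 7, 8, 11 do not contribute to this derivation.
So O(s) follows.

Yes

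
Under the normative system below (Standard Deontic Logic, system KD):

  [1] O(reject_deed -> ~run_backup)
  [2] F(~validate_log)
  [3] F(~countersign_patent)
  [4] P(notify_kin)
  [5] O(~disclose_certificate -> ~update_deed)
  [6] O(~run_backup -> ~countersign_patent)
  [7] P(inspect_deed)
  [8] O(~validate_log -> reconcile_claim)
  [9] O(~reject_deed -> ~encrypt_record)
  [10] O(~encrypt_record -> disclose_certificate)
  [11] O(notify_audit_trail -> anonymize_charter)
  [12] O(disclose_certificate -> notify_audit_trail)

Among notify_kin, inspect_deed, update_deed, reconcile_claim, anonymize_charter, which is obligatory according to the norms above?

Premise 3 is F(~countersign_patent), i.e. O(countersign_patent).
The contrapositive of premise 6 (O(~run_backup -> ~countersign_patent)) is O(countersign_patent -> run_backup), and O(countersign_patent) is already established, so O(run_backup).
The contrapositive of premise 1 (O(reject_deed -> ~run_backup)) is O(run_backup -> ~reject_deed), and O(run_backup) is already established, so O(~reject_deed).
With premise 9, O(~reject_deed -> ~encrypt_record), the K-axiom yields O(~encrypt_record).
Applying K to premise 10 (O(~encrypt_record -> disclose_certificate)) and O(~encrypt_record) yields O(disclose_certificate).
With premise 12, O(disclose_certificate -> notify_audit_trail), the K-axiom yields O(notify_audit_trail).
Premise 11 is O(notify_audit_trail -> anonymize_charter); since O(notify_audit_trail), deontic closure gives O(anonymize_charter).
So O(anonymize_charter) holds — anonymize_charter is obligatory. None of the other listed options is made obligatory by any chain of premises.

anonymize_charter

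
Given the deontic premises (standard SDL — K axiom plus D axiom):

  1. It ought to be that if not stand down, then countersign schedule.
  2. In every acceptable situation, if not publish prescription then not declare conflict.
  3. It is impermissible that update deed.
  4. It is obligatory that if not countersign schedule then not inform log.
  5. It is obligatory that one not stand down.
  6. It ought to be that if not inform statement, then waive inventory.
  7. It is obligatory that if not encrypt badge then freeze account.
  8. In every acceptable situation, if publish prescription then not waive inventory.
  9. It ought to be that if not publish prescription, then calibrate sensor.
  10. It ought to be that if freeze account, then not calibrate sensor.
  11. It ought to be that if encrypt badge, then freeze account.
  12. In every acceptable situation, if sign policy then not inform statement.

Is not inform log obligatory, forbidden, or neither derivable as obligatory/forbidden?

Neither

Premise 4 is O(¬countersign_schedule → ¬inform_log), but O(¬countersign_schedule) is not derivable from the premises, so it does not yield O(¬inform_log).
No premise or chain of K-axiom applications forces O(¬inform_log), and none forces O(inform_log). So ¬inform_log is neither obligatory nor forbidden under these norms.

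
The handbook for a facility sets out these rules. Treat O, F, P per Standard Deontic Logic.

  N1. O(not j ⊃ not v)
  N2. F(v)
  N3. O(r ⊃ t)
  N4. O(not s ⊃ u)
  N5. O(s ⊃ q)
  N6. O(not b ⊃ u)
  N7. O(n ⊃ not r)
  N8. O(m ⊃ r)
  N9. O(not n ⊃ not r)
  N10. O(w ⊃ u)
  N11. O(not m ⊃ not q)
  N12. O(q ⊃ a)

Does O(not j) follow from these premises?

No

Premise 1 is O(not j ⊃ not v); even if O(not v) held, inferring O(not j) would be affirming the consequent — invalid.
No other premise forces O(not j). An ideal world satisfying every premise can still have not j false, so O(not j) is not derivable.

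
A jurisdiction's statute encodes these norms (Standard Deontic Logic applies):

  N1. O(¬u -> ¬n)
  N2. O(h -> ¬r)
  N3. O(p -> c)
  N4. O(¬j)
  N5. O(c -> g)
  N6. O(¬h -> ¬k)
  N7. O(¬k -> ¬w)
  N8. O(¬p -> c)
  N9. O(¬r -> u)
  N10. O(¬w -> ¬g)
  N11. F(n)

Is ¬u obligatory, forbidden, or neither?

Premises 8 and 3 cover both cases: O(¬p -> c) and O(p -> c). Since ¬p ∨ p is a tautology, O(c) follows.
From O(c) and premise 5, O(c -> g), we obtain O(g).
Premise 10, O(¬w -> ¬g), contraposes to O(g -> w); with O(g) we get O(w).
The contrapositive of premise 7 (O(¬k -> ¬w)) is O(w -> k), and O(w) is already established, so O(k).
Premise 6, O(¬h -> ¬k), contraposes to O(k -> h); with O(k) we get O(h).
With premise 2, O(h -> ¬r), the K-axiom yields O(¬r).
With premise 9, O(¬r -> u), the K-axiom yields O(u).
Premises 1, 4, 11 do not contribute to this derivation.
Thus O(u), which is F(¬u): ¬u is forbidden.

Forbidden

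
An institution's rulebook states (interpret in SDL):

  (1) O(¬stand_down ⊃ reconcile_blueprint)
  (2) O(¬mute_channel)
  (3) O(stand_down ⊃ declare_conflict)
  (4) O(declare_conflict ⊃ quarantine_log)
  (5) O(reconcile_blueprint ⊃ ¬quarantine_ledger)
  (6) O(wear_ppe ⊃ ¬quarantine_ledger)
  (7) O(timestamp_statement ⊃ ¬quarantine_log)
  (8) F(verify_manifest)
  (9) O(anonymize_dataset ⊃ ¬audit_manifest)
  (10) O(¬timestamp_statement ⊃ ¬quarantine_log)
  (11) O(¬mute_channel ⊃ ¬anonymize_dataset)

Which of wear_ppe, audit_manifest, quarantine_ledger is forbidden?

Premises 10 and 7 are O(¬timestamp_statement ⊃ ¬quarantine_log) and O(timestamp_statement ⊃ ¬quarantine_log); every ideal world satisfies ¬timestamp_statement or timestamp_statement, so in either case ¬quarantine_log holds — hence O(¬quarantine_log).
Premise 4, O(declare_conflict ⊃ quarantine_log), contraposes to O(¬quarantine_log ⊃ ¬declare_conflict); with O(¬quarantine_log) we get O(¬declare_conflict).
Premise 3, O(stand_down ⊃ declare_conflict), contraposes to O(¬declare_conflict ⊃ ¬stand_down); with O(¬declare_conflict) we get O(¬stand_down).
With premise 1, O(¬stand_down ⊃ reconcile_blueprint), the K-axiom yields O(reconcile_blueprint).
With premise 5, O(reconcile_blueprint ⊃ ¬quarantine_ledger), the K-axiom yields O(¬quarantine_ledger).
So O(¬quarantine_ledger) holds, i.e. quarantine_ledger is forbidden. None of the other listed options is forbidden under the premises.

quarantine_ledger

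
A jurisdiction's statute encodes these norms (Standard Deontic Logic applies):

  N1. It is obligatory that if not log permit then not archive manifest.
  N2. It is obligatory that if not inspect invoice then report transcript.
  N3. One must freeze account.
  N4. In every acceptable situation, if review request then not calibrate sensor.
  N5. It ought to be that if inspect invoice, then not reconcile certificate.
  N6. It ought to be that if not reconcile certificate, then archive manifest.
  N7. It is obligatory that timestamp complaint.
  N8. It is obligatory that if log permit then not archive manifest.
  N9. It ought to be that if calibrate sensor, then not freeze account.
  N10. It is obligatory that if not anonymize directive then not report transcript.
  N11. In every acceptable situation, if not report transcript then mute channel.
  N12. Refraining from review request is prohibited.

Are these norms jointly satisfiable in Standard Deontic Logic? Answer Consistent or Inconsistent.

Premise 9 is O(calibrate_sensor → ¬freeze_account), but O(calibrate_sensor) is not derivable from the premises, so it does not yield O(¬freeze_account).
So O(¬freeze_account) is not derivable, and the apparent clash with O(freeze_account) does not arise.
A world satisfying every obligation exists (e.g. anonymize_directive=true, archive_manifest=false, calibrate_sensor=false, freeze_account=true, inspect_invoice=false, log_permit=false, mute_channel=false, reconcile_certificate=true, report_transcript=true, review_request=true, timestamp_complaint=true); no atom is both obligatory and forbidden, so the set is consistent.

Consistent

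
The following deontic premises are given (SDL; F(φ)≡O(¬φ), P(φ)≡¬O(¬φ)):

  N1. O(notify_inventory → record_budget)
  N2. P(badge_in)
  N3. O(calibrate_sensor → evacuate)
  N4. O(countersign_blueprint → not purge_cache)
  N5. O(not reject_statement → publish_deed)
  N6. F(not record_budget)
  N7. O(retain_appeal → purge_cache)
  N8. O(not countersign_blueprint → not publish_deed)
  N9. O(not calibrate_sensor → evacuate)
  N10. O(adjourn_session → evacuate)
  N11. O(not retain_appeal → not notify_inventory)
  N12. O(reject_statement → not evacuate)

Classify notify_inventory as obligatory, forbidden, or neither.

Premises 3 and 9 cover both cases: O(calibrate_sensor → evacuate) and O(not calibrate_sensor → evacuate). Since calibrate_sensor ∨ not calibrate_sensor is a tautology, O(evacuate) follows.
Premise 12, O(reject_statement → not evacuate), contraposes to O(evacuate → not reject_statement); with O(evacuate) we get O(not reject_statement).
Premise 5 is O(not reject_statement → publish_deed); since O(not reject_statement), deontic closure gives O(publish_deed).
Premise 8, O(not countersign_blueprint → not publish_deed), contraposes to O(publish_deed → countersign_blueprint); with O(publish_deed) we get O(countersign_blueprint).
Applying K to premise 4 (O(countersign_blueprint → not purge_cache)) and O(countersign_blueprint) yields O(not purge_cache).
Premise 7 is O(retain_appeal → purge_cache); contrapositively O(not purge_cache → not retain_appeal). Since O(not purge_cache) holds, K gives O(not retain_appeal).
Applying K to premise 11 (O(not retain_appeal → not notify_inventory)) and O(not retain_appeal) yields O(not notify_inventory).
Premises 1, 2, 6, 10 do not contribute to this derivation.
Thus O(not notify_inventory), which is F(notify_inventory): notify_inventory is forbidden.

Forbidden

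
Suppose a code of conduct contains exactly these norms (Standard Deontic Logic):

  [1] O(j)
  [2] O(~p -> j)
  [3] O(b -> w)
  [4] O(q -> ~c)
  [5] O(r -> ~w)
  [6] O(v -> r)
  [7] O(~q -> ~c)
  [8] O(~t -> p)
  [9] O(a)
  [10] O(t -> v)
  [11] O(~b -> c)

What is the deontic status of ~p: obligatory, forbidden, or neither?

Forbidden

Premises 4 and 7 are O(q -> ~c) and O(~q -> ~c); every ideal world satisfies q or ~q, so in either case ~c holds — hence O(~c).
The contrapositive of premise 11 (O(~b -> c)) is O(~c -> b), and O(~c) is already established, so O(b).
Applying K to premise 3 (O(b -> w)) and O(b) yields O(w).
Premise 5, O(r -> ~w), contraposes to O(w -> ~r); with O(w) we get O(~r).
Premise 6, O(v -> r), contraposes to O(~r -> ~v); with O(~r) we get O(~v).
Premise 10, O(t -> v), contraposes to O(~v -> ~t); with O(~v) we get O(~t).
With premise 8, O(~t -> p), the K-axiom yields O(p).
Premises 1, 2, 9 do not contribute to this derivation.
Thus O(p), which is F(~p): ~p is forbidden.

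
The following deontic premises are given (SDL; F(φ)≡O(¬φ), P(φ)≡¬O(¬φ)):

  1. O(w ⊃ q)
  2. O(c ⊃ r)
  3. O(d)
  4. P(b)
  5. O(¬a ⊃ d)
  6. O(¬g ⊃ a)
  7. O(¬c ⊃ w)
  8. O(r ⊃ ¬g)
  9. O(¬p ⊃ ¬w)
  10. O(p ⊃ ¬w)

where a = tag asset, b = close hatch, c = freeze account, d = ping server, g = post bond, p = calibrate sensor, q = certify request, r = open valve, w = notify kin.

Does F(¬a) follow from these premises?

Premises 10 and 9 are O(p ⊃ ¬w) and O(¬p ⊃ ¬w); every ideal world satisfies p or ¬p, so in either case ¬w holds — hence O(¬w).
The contrapositive of premise 7 (O(¬c ⊃ w)) is O(¬w ⊃ c), and O(¬w) is already established, so O(c).
Premise 2 is O(c ⊃ r); since O(c), deontic closure gives O(r).
Premise 8 is O(r ⊃ ¬g); since O(r), deontic closure gives O(¬g).
From O(¬g) and premise 6, O(¬g ⊃ a), we obtain O(a).
Premises 1, 3, 4, 5 do not contribute to this derivation.
So O(a) holds, i.e. F(¬a). The claim follows.

Yes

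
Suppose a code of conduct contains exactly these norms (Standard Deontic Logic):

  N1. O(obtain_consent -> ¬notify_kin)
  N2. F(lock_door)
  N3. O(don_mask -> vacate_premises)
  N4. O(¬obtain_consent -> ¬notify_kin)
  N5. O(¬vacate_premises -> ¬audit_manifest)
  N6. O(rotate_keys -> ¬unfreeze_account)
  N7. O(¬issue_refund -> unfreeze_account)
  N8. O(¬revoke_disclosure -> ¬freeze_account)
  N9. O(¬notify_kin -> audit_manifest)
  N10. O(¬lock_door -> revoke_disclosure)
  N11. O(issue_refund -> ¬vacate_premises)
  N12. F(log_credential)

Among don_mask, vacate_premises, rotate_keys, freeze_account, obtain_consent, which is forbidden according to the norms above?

rotate_keys

By case analysis on ¬obtain_consent: premise 4 gives O(¬obtain_consent -> ¬notify_kin) and premise 1 gives O(obtain_consent -> ¬notify_kin), so O(¬notify_kin) either way.
With premise 9, O(¬notify_kin -> audit_manifest), the K-axiom yields O(audit_manifest).
Premise 5 is O(¬vacate_premises -> ¬audit_manifest); contrapositively O(audit_manifest -> vacate_premises). Since O(audit_manifest) holds, K gives O(vacate_premises).
Premise 11, O(issue_refund -> ¬vacate_premises), contraposes to O(vacate_premises -> ¬issue_refund); with O(vacate_premises) we get O(¬issue_refund).
Applying K to premise 7 (O(¬issue_refund -> unfreeze_account)) and O(¬issue_refund) yields O(unfreeze_account).
The contrapositive of premise 6 (O(rotate_keys -> ¬unfreeze_account)) is O(unfreeze_account -> ¬rotate_keys), and O(unfreeze_account) is already established, so O(¬rotate_keys).
So O(¬rotate_keys) holds, i.e. rotate_keys is forbidden. None of the other listed options is forbidden under the premises.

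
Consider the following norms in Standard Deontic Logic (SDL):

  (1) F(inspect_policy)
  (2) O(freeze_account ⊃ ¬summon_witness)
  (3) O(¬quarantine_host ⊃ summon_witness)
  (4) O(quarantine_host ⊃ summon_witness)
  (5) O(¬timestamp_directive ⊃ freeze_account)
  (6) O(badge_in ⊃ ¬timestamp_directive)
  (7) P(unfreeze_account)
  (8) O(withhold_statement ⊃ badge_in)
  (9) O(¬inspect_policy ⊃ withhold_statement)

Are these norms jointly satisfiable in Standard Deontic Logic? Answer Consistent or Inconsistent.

Premises 3 and 4 cover both cases: O(¬quarantine_host ⊃ summon_witness) and O(quarantine_host ⊃ summon_witness). Since ¬quarantine_host ∨ quarantine_host is a tautology, O(summon_witness) follows.
The contrapositive of premise 2 (O(freeze_account ⊃ ¬summon_witness)) is O(summon_witness ⊃ ¬freeze_account), and O(summon_witness) is already established, so O(¬freeze_account).
Premise 5 is O(¬timestamp_directive ⊃ freeze_account); contrapositively O(¬freeze_account ⊃ timestamp_directive). Since O(¬freeze_account) holds, K gives O(timestamp_directive).
Premise 6 is O(badge_in ⊃ ¬timestamp_directive); contrapositively O(timestamp_directive ⊃ ¬badge_in). Since O(timestamp_directive) holds, K gives O(¬badge_in).
The contrapositive of premise 8 (O(withhold_statement ⊃ badge_in)) is O(¬badge_in ⊃ ¬withhold_statement), and O(¬badge_in) is already established, so O(¬withhold_statement).
Premise 9 is O(¬inspect_policy ⊃ withhold_statement); contrapositively O(¬withhold_statement ⊃ inspect_policy). Since O(¬withhold_statement) holds, K gives O(inspect_policy).
But premise 1, F(inspect_policy), means O(¬inspect_policy).
We now have both O(inspect_policy) and O(¬inspect_policy) — inspect_policy is simultaneously obligatory and forbidden, violating the D-axiom.

Inconsistent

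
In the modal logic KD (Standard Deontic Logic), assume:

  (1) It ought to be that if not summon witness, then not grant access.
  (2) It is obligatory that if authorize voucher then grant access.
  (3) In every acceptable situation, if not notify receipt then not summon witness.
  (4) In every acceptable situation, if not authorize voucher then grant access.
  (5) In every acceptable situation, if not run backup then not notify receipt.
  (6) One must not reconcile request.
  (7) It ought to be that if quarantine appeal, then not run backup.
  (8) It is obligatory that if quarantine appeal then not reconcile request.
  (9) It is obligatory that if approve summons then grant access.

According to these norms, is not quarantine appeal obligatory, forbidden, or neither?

Premises 2 and 4 are O(authorize_voucher → grant_access) and O(¬authorize_voucher → grant_access); every ideal world satisfies authorize_voucher or ¬authorize_voucher, so in either case grant_access holds — hence O(grant_access).
Premise 1 is O(¬summon_witness → ¬grant_access); contrapositively O(grant_access → summon_witness). Since O(grant_access) holds, K gives O(summon_witness).
Premise 3 is O(¬notify_receipt → ¬summon_witness); contrapositively O(summon_witness → notify_receipt). Since O(summon_witness) holds, K gives O(notify_receipt).
Premise 5 is O(¬run_backup → ¬notify_receipt); contrapositively O(notify_receipt → run_backup). Since O(notify_receipt) holds, K gives O(run_backup).
The contrapositive of premise 7 (O(quarantine_appeal → ¬run_backup)) is O(run_backup → ¬quarantine_appeal), and O(run_backup) is already established, so O(¬quarantine_appeal).
Premises 6, 8, 9 do not contribute to this derivation.
Hence ¬quarantine_appeal is obligatory.

Obligatory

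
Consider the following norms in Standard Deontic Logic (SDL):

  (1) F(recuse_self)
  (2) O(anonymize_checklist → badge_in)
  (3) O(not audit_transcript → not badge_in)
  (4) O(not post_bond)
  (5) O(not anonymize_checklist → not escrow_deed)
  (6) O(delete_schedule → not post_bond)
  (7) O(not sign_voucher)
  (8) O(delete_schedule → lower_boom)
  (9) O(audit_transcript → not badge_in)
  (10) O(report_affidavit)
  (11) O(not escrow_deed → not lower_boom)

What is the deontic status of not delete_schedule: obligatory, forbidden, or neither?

By case analysis on not audit_transcript: premise 3 gives O(not audit_transcript → not badge_in) and premise 9 gives O(audit_transcript → not badge_in), so O(not badge_in) either way.
Premise 2, O(anonymize_checklist → badge_in), contraposes to O(not badge_in → not anonymize_checklist); with O(not badge_in) we get O(not anonymize_checklist).
From O(not anonymize_checklist) and premise 5, O(not anonymize_checklist → not escrow_deed), we obtain O(not escrow_deed).
From O(not escrow_deed) and premise 11, O(not escrow_deed → not lower_boom), we obtain O(not lower_boom).
The contrapositive of premise 8 (O(delete_schedule → lower_boom)) is O(not lower_boom → not delete_schedule), and O(not lower_boom) is already established, so O(not delete_schedule).
Premises 1, 4, 6, 7, 10 do not contribute to this derivation.
Hence not delete_schedule is obligatory.

Obligatory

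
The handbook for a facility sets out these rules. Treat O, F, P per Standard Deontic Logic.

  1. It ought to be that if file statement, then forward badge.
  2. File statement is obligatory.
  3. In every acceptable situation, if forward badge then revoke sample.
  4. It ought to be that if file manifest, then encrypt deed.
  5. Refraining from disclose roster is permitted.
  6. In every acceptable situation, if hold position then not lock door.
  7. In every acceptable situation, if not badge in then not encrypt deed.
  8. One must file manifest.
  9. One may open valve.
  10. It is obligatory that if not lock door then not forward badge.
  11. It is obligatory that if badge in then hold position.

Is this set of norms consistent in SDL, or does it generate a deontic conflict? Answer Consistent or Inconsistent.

Premise 8 gives O(file_manifest).
Applying K to premise 4 (O(file_manifest → encrypt_deed)) and O(file_manifest) yields O(encrypt_deed).
The contrapositive of premise 7 (O(¬badge_in → ¬encrypt_deed)) is O(encrypt_deed → badge_in), and O(encrypt_deed) is already established, so O(badge_in).
Applying K to premise 11 (O(badge_in → hold_position)) and O(badge_in) yields O(hold_position).
Premise 6 is O(hold_position → ¬lock_door); since O(hold_position), deontic closure gives O(¬lock_door).
Applying K to premise 10 (O(¬lock_door → ¬forward_badge)) and O(¬lock_door) yields O(¬forward_badge).
Premise 1, O(file_statement → forward_badge), contraposes to O(¬forward_badge → ¬file_statement); with O(¬forward_badge) we get O(¬file_statement).
But premise 2 directly asserts O(file_statement).
We now have both O(¬file_statement) and O(file_statement) — file_statement is simultaneously obligatory and forbidden, violating the D-axiom.

Inconsistent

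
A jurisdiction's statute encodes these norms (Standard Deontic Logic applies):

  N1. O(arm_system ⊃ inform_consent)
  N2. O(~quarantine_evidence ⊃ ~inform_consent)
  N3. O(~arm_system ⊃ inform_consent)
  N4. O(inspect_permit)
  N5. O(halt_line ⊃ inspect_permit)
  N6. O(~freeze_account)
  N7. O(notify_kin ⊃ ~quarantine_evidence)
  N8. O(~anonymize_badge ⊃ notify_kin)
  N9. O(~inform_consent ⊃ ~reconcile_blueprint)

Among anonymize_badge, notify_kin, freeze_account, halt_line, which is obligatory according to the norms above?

anonymize_badge

Premises 3 and 1 are O(~arm_system ⊃ inform_consent) and O(arm_system ⊃ inform_consent); every ideal world satisfies ~arm_system or arm_system, so in either case inform_consent holds — hence O(inform_consent).
The contrapositive of premise 2 (O(~quarantine_evidence ⊃ ~inform_consent)) is O(inform_consent ⊃ quarantine_evidence), and O(inform_consent) is already established, so O(quarantine_evidence).
Premise 7 is O(notify_kin ⊃ ~quarantine_evidence); contrapositively O(quarantine_evidence ⊃ ~notify_kin). Since O(quarantine_evidence) holds, K gives O(~notify_kin).
Premise 8 is O(~anonymize_badge ⊃ notify_kin); contrapositively O(~notify_kin ⊃ anonymize_badge). Since O(~notify_kin) holds, K gives O(anonymize_badge).
So O(anonymize_badge) holds — anonymize_badge is obligatory. None of the other listed options is made obligatory by any chain of premises.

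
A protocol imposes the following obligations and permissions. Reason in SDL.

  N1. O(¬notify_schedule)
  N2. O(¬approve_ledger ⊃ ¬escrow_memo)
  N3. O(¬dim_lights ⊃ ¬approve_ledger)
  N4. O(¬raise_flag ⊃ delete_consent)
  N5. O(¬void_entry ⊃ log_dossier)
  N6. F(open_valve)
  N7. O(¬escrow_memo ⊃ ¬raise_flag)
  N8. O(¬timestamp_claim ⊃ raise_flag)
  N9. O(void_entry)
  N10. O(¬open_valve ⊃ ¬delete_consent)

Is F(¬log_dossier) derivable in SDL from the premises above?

Premise 5 is O(¬void_entry ⊃ log_dossier), but O(¬void_entry) is not derivable from the premises, so it does not yield O(log_dossier).
No other premise forces O(log_dossier). An ideal world satisfying every premise can still have ¬log_dossier true, so F(¬log_dossier) is not derivable.

No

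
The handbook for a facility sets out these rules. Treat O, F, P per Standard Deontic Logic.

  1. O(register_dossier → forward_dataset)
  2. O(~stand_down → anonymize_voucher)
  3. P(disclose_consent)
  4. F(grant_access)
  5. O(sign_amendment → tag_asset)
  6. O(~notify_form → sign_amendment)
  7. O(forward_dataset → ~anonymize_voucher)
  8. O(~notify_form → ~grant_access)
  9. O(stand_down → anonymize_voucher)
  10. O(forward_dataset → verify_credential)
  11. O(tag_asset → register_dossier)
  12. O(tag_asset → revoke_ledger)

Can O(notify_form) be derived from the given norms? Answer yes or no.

Yes

By case analysis on ~stand_down: premise 2 gives O(~stand_down → anonymize_voucher) and premise 9 gives O(stand_down → anonymize_voucher), so O(anonymize_voucher) either way.
Premise 7, O(forward_dataset → ~anonymize_voucher), contraposes to O(anonymize_voucher → ~forward_dataset); with O(anonymize_voucher) we get O(~forward_dataset).
The contrapositive of premise 1 (O(register_dossier → forward_dataset)) is O(~forward_dataset → ~register_dossier), and O(~forward_dataset) is already established, so O(~register_dossier).
Premise 11, O(tag_asset → register_dossier), contraposes to O(~register_dossier → ~tag_asset); with O(~register_dossier) we get O(~tag_asset).
The contrapositive of premise 5 (O(sign_amendment → tag_asset)) is O(~tag_asset → ~sign_amendment), and O(~tag_asset) is already established, so O(~sign_amendment).
Premise 6, O(~notify_form → sign_amendment), contraposes to O(~sign_amendment → notify_form); with O(~sign_amendment) we get O(notify_form).
Premises 3, 4, 8, 10, 12 do not contribute to this derivation.
So O(notify_form) follows.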